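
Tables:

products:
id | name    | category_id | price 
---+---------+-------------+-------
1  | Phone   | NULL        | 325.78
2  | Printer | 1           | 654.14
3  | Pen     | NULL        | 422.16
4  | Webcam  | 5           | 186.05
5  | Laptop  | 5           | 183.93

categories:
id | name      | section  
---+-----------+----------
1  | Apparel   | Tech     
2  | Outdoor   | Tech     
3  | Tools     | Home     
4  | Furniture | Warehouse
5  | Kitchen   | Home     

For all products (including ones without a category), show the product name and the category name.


LEFT JOIN keeps every row from products (the left table); where category_id has no match in categories, the category columns become NULL. Walk through each product:
  - product 1 (Phone): category_id=NULL, no match -> kept with NULL
  - product 2 (Printer): category_id=1 -> matches Apparel
  - product 3 (Pen): category_id=NULL, no match -> kept with NULL
  - product 4 (Webcam): category_id=5 -> matches Kitchen
  - product 5 (Laptop): category_id=5 -> matches Kitchen
All 5 rows appear; 2 have NULL category.

SQL:
SELECT a.name, b.name AS category
FROM products a
LEFT JOIN categories b ON a.category_id = b.id

Result:
name    | category
--------+---------
Phone   | NULL    
Printer | Apparel 
Pen     | NULL    
Webcam  | Kitchen 
Laptop  | Kitchen 


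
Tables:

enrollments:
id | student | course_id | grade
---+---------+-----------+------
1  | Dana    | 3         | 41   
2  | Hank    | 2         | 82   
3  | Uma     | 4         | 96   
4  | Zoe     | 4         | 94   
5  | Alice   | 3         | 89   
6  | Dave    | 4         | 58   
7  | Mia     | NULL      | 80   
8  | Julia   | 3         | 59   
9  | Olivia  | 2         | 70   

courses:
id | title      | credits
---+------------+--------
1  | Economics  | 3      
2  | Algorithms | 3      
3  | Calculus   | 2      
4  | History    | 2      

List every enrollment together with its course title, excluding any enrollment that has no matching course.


INNER JOIN keeps only enrollments rows whose course_id matches an id in courses. Walk through each enrollment:
  - enrollment 1 (Dana): course_id=3 -> matches Calculus
  - enrollment 2 (Hank): course_id=2 -> matches Algorithms
  - enrollment 3 (Uma): course_id=4 -> matches History
  - enrollment 4 (Zoe): course_id=4 -> matches History
  - enrollment 5 (Alice): course_id=3 -> matches Calculus
  - enrollment 6 (Dave): course_id=4 -> matches History
  - enrollment 7 (Mia): course_id=NULL, no match -> dropped
  - enrollment 8 (Julia): course_id=3 -> matches Calculus
  - enrollment 9 (Olivia): course_id=2 -> matches Algorithms
So 1 of 9 rows is dropped.

SQL:
SELECT a.student, b.title AS course
FROM enrollments a
INNER JOIN courses b ON a.course_id = b.id

Result:
student | course    
--------+-----------
Dana    | Calculus  
Hank    | Algorithms
Uma     | History   
Zoe     | History   
Alice   | Calculus  
Dave    | History   
Julia   | Calculus  
Olivia  | Algorithms


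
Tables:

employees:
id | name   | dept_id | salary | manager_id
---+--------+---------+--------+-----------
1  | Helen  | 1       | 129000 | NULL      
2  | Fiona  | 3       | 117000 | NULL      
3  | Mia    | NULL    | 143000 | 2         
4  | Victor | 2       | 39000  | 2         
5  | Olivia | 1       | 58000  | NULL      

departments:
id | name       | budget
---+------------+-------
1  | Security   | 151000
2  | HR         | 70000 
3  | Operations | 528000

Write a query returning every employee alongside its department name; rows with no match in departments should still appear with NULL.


LEFT JOIN keeps every row from employees (the left table); where dept_id has no match in departments, the department columns become NULL. Walk through each employee:
  - employee 1 (Helen): dept_id=1 -> matches Security
  - employee 2 (Fiona): dept_id=3 -> matches Operations
  - employee 3 (Mia): dept_id=NULL, no match -> kept with NULL
  - employee 4 (Victor): dept_id=2 -> matches HR
  - employee 5 (Olivia): dept_id=1 -> matches Security
All 5 rows appear; 1 has NULL department.

SQL:
SELECT a.name, b.name AS department
FROM employees a
LEFT JOIN departments b ON a.dept_id = b.id

Result:
name   | department
-------+-----------
Helen  | Security  
Fiona  | Operations
Mia    | NULL      
Victor | HR        
Olivia | Security  


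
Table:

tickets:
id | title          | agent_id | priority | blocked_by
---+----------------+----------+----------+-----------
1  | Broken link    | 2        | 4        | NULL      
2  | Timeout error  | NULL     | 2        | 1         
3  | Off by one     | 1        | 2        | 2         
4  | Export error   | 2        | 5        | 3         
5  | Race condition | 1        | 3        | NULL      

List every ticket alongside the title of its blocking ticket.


This is a self-join: tickets is joined to a second copy of itself, matching each row's blocked_by to another row's id. Use LEFT JOIN so rows with blocked_by=NULL are kept.
  - ticket 1 (Broken link): blocked_by=NULL -> NULL
  - ticket 2 (Timeout error): blocked_by=1 -> Broken link
  - ticket 3 (Off by one): blocked_by=2 -> Timeout error
  - ticket 4 (Export error): blocked_by=3 -> Off by one
  - ticket 5 (Race condition): blocked_by=NULL -> NULL

SQL:
SELECT a.title AS item, b.title AS blocked_by
FROM tickets a
LEFT JOIN tickets b ON a.blocked_by = b.id

Result:
item           | blocked_by   
---------------+--------------
Broken link    | NULL         
Timeout error  | Broken link  
Off by one     | Timeout error
Export error   | Off by one   
Race condition | NULL         


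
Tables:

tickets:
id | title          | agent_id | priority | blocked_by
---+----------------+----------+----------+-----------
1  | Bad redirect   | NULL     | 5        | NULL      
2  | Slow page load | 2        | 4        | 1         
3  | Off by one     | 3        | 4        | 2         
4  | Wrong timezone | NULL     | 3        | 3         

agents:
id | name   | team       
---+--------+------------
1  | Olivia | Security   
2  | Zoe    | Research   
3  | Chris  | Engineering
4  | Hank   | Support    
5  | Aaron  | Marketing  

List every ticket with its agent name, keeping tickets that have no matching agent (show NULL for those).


LEFT JOIN keeps every row from tickets (the left table); where agent_id has no match in agents, the agent columns become NULL. Walk through each ticket:
  - ticket 1 (Bad redirect): agent_id=NULL, no match -> kept with NULL
  - ticket 2 (Slow page load): agent_id=2 -> matches Zoe
  - ticket 3 (Off by one): agent_id=3 -> matches Chris
  - ticket 4 (Wrong timezone): agent_id=NULL, no match -> kept with NULL
All 4 rows appear; 2 have NULL agent.

SQL:
SELECT a.title, b.name AS agent
FROM tickets a
LEFT JOIN agents b ON a.agent_id = b.id

Result:
title          | agent
---------------+------
Bad redirect   | NULL 
Slow page load | Zoe  
Off by one     | Chris
Wrong timezone | NULL 


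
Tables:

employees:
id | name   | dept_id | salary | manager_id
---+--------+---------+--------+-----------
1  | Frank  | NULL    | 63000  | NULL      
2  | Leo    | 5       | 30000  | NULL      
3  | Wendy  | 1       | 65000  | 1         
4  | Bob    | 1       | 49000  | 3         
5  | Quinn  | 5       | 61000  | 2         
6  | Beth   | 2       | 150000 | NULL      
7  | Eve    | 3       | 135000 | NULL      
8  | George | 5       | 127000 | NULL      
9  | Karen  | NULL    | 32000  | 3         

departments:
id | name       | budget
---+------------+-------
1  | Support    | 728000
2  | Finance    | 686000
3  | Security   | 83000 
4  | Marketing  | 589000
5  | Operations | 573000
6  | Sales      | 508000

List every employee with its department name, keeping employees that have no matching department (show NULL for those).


LEFT JOIN keeps every row from employees (the left table); where dept_id has no match in departments, the department columns become NULL. Walk through each employee:
  - employee 1 (Frank): dept_id=NULL, no match -> kept with NULL
  - employee 2 (Leo): dept_id=5 -> matches Operations
  - employee 3 (Wendy): dept_id=1 -> matches Support
  - employee 4 (Bob): dept_id=1 -> matches Support
  - employee 5 (Quinn): dept_id=5 -> matches Operations
  - employee 6 (Beth): dept_id=2 -> matches Finance
  - employee 7 (Eve): dept_id=3 -> matches Security
  - employee 8 (George): dept_id=5 -> matches Operations
  - employee 9 (Karen): dept_id=NULL, no match -> kept with NULL
All 9 rows appear; 2 have NULL department.

SQL:
SELECT a.name, b.name AS department
FROM employees a
LEFT JOIN departments b ON a.dept_id = b.id

Result:
name   | department
-------+-----------
Frank  | NULL      
Leo    | Operations
Wendy  | Support   
Bob    | Support   
Quinn  | Operations
Beth   | Finance   
Eve    | Security  
George | Operations
Karen  | NULL      


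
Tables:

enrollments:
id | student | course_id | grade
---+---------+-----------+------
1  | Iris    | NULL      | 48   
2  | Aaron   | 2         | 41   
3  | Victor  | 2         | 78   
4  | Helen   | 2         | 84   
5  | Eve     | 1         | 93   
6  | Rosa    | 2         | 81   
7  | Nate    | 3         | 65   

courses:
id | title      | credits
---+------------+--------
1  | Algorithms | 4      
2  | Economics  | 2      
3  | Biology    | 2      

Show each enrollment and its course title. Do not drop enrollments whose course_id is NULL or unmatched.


LEFT JOIN keeps every row from enrollments (the left table); where course_id has no match in courses, the course columns become NULL. Walk through each enrollment:
  - enrollment 1 (Iris): course_id=NULL, no match -> kept with NULL
  - enrollment 2 (Aaron): course_id=2 -> matches Economics
  - enrollment 3 (Victor): course_id=2 -> matches Economics
  - enrollment 4 (Helen): course_id=2 -> matches Economics
  - enrollment 5 (Eve): course_id=1 -> matches Algorithms
  - enrollment 6 (Rosa): course_id=2 -> matches Economics
  - enrollment 7 (Nate): course_id=3 -> matches Biology
All 7 rows appear; 1 has NULL course.

SQL:
SELECT a.student, b.title AS course
FROM enrollments a
LEFT JOIN courses b ON a.course_id = b.id

Result:
student | course    
--------+-----------
Iris    | NULL      
Aaron   | Economics 
Victor  | Economics 
Helen   | Economics 
Eve     | Algorithms
Rosa    | Economics 
Nate    | Biology   


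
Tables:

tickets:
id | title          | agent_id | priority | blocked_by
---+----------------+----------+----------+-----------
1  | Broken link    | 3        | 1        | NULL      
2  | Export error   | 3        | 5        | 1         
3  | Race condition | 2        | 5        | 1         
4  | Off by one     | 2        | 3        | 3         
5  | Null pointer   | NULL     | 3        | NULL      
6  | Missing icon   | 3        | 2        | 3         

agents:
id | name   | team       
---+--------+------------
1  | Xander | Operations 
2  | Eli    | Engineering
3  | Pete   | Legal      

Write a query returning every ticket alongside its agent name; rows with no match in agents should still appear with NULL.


LEFT JOIN keeps every row from tickets (the left table); where agent_id has no match in agents, the agent columns become NULL. Walk through each ticket:
  - ticket 1 (Broken link): agent_id=3 -> matches Pete
  - ticket 2 (Export error): agent_id=3 -> matches Pete
  - ticket 3 (Race condition): agent_id=2 -> matches Eli
  - ticket 4 (Off by one): agent_id=2 -> matches Eli
  - ticket 5 (Null pointer): agent_id=NULL, no match -> kept with NULL
  - ticket 6 (Missing icon): agent_id=3 -> matches Pete
All 6 rows appear; 1 has NULL agent.

SQL:
SELECT a.title, b.name AS agent
FROM tickets a
LEFT JOIN agents b ON a.agent_id = b.id

Result:
title          | agent
---------------+------
Broken link    | Pete 
Export error   | Pete 
Race condition | Eli  
Off by one     | Eli  
Null pointer   | NULL 
Missing icon   | Pete 


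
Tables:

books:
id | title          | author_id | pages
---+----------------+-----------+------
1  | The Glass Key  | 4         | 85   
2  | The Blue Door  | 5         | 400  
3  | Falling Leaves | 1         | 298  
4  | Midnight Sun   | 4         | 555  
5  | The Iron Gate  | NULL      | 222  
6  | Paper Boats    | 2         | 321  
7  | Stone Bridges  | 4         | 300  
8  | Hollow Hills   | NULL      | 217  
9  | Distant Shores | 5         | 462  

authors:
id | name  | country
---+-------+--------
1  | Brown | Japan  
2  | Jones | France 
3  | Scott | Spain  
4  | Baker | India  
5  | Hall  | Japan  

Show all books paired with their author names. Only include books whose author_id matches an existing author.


INNER JOIN keeps only books rows whose author_id matches an id in authors. Walk through each book:
  - book 1 (The Glass Key): author_id=4 -> matches Baker
  - book 2 (The Blue Door): author_id=5 -> matches Hall
  - book 3 (Falling Leaves): author_id=1 -> matches Brown
  - book 4 (Midnight Sun): author_id=4 -> matches Baker
  - book 5 (The Iron Gate): author_id=NULL, no match -> dropped
  - book 6 (Paper Boats): author_id=2 -> matches Jones
  - book 7 (Stone Bridges): author_id=4 -> matches Baker
  - book 8 (Hollow Hills): author_id=NULL, no match -> dropped
  - book 9 (Distant Shores): author_id=5 -> matches Hall
So 2 of 9 rows are dropped.

SQL:
SELECT a.title, b.name AS author
FROM books a
INNER JOIN authors b ON a.author_id = b.id

Result:
title          | author
---------------+-------
The Glass Key  | Baker 
The Blue Door  | Hall  
Falling Leaves | Brown 
Midnight Sun   | Baker 
Paper Boats    | Jones 
Stone Bridges  | Baker 
Distant Shores | Hall  


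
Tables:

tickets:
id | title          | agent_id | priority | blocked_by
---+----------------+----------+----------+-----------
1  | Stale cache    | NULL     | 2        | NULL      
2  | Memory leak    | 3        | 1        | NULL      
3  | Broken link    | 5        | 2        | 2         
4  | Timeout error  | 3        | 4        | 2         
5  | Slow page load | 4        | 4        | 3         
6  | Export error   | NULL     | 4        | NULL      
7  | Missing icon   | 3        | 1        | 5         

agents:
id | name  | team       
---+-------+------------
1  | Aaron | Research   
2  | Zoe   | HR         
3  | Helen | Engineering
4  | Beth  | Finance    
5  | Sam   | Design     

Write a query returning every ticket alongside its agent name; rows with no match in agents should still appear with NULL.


LEFT JOIN keeps every row from tickets (the left table); where agent_id has no match in agents, the agent columns become NULL. Walk through each ticket:
  - ticket 1 (Stale cache): agent_id=NULL, no match -> kept with NULL
  - ticket 2 (Memory leak): agent_id=3 -> matches Helen
  - ticket 3 (Broken link): agent_id=5 -> matches Sam
  - ticket 4 (Timeout error): agent_id=3 -> matches Helen
  - ticket 5 (Slow page load): agent_id=4 -> matches Beth
  - ticket 6 (Export error): agent_id=NULL, no match -> kept with NULL
  - ticket 7 (Missing icon): agent_id=3 -> matches Helen
All 7 rows appear; 2 have NULL agent.

SQL:
SELECT a.title, b.name AS agent
FROM tickets a
LEFT JOIN agents b ON a.agent_id = b.id

Result:
title          | agent
---------------+------
Stale cache    | NULL 
Memory leak    | Helen
Broken link    | Sam  
Timeout error  | Helen
Slow page load | Beth 
Export error   | NULL 
Missing icon   | Helen


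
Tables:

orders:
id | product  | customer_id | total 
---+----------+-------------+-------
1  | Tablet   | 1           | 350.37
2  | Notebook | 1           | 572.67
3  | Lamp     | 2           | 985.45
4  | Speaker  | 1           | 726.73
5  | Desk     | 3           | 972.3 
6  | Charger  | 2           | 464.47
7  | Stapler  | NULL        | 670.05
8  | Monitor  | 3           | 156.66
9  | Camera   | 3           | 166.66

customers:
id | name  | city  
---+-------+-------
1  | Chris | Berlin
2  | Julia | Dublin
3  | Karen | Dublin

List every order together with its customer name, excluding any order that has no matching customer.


INNER JOIN keeps only orders rows whose customer_id matches an id in customers. Walk through each order:
  - order 1 (Tablet): customer_id=1 -> matches Chris
  - order 2 (Notebook): customer_id=1 -> matches Chris
  - order 3 (Lamp): customer_id=2 -> matches Julia
  - order 4 (Speaker): customer_id=1 -> matches Chris
  - order 5 (Desk): customer_id=3 -> matches Karen
  - order 6 (Charger): customer_id=2 -> matches Julia
  - order 7 (Stapler): customer_id=NULL, no match -> dropped
  - order 8 (Monitor): customer_id=3 -> matches Karen
  - order 9 (Camera): customer_id=3 -> matches Karen
So 1 of 9 rows is dropped.

SQL:
SELECT a.product, b.name AS customer
FROM orders a
INNER JOIN customers b ON a.customer_id = b.id

Result:
product  | customer
---------+---------
Tablet   | Chris   
Notebook | Chris   
Lamp     | Julia   
Speaker  | Chris   
Desk     | Karen   
Charger  | Julia   
Monitor  | Karen   
Camera   | Karen   


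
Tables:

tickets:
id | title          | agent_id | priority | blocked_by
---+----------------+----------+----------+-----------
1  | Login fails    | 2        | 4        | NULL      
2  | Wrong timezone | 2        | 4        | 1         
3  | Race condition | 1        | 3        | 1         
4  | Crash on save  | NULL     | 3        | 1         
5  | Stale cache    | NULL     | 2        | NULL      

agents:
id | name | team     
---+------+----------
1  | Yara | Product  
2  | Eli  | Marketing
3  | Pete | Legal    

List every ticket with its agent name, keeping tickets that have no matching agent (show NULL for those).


LEFT JOIN keeps every row from tickets (the left table); where agent_id has no match in agents, the agent columns become NULL. Walk through each ticket:
  - ticket 1 (Login fails): agent_id=2 -> matches Eli
  - ticket 2 (Wrong timezone): agent_id=2 -> matches Eli
  - ticket 3 (Race condition): agent_id=1 -> matches Yara
  - ticket 4 (Crash on save): agent_id=NULL, no match -> kept with NULL
  - ticket 5 (Stale cache): agent_id=NULL, no match -> kept with NULL
All 5 rows appear; 2 have NULL agent.

SQL:
SELECT a.title, b.name AS agent
FROM tickets a
LEFT JOIN agents b ON a.agent_id = b.id

Result:
title          | agent
---------------+------
Login fails    | Eli  
Wrong timezone | Eli  
Race condition | Yara 
Crash on save  | NULL 
Stale cache    | NULL 


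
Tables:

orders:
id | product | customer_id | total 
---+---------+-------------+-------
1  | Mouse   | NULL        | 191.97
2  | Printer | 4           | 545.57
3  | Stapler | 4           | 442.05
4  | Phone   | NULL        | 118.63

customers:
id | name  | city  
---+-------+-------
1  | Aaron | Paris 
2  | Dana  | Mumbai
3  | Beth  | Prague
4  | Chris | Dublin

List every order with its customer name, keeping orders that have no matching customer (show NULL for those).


LEFT JOIN keeps every row from orders (the left table); where customer_id has no match in customers, the customer columns become NULL. Walk through each order:
  - order 1 (Mouse): customer_id=NULL, no match -> kept with NULL
  - order 2 (Printer): customer_id=4 -> matches Chris
  - order 3 (Stapler): customer_id=4 -> matches Chris
  - order 4 (Phone): customer_id=NULL, no match -> kept with NULL
All 4 rows appear; 2 have NULL customer.

SQL:
SELECT a.product, b.name AS customer
FROM orders a
LEFT JOIN customers b ON a.customer_id = b.id

Result:
product | customer
--------+---------
Mouse   | NULL    
Printer | Chris   
Stapler | Chris   
Phone   | NULL    


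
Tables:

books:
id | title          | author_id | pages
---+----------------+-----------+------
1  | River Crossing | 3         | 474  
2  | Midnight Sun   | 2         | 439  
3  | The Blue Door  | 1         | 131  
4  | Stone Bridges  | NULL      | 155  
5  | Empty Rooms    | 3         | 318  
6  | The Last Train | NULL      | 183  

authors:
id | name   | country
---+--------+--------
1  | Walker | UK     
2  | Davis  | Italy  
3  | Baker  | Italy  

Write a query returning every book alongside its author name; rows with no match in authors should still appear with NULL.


LEFT JOIN keeps every row from books (the left table); where author_id has no match in authors, the author columns become NULL. Walk through each book:
  - book 1 (River Crossing): author_id=3 -> matches Baker
  - book 2 (Midnight Sun): author_id=2 -> matches Davis
  - book 3 (The Blue Door): author_id=1 -> matches Walker
  - book 4 (Stone Bridges): author_id=NULL, no match -> kept with NULL
  - book 5 (Empty Rooms): author_id=3 -> matches Baker
  - book 6 (The Last Train): author_id=NULL, no match -> kept with NULL
All 6 rows appear; 2 have NULL author.

SQL:
SELECT a.title, b.name AS author
FROM books a
LEFT JOIN authors b ON a.author_id = b.id

Result:
title          | author
---------------+-------
River Crossing | Baker 
Midnight Sun   | Davis 
The Blue Door  | Walker
Stone Bridges  | NULL  
Empty Rooms    | Baker 
The Last Train | NULL  


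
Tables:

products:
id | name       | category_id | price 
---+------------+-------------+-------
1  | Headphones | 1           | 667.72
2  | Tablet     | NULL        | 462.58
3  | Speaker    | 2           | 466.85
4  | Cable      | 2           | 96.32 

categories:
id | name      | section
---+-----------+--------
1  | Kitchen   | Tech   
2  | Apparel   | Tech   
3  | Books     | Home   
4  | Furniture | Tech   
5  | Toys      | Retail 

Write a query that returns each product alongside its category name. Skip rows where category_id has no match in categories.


INNER JOIN keeps only products rows whose category_id matches an id in categories. Walk through each product:
  - product 1 (Headphones): category_id=1 -> matches Kitchen
  - product 2 (Tablet): category_id=NULL, no match -> dropped
  - product 3 (Speaker): category_id=2 -> matches Apparel
  - product 4 (Cable): category_id=2 -> matches Apparel
So 1 of 4 rows is dropped.

SQL:
SELECT a.name, b.name AS category
FROM products a
INNER JOIN categories b ON a.category_id = b.id

Result:
name       | category
-----------+---------
Headphones | Kitchen 
Speaker    | Apparel 
Cable      | Apparel 


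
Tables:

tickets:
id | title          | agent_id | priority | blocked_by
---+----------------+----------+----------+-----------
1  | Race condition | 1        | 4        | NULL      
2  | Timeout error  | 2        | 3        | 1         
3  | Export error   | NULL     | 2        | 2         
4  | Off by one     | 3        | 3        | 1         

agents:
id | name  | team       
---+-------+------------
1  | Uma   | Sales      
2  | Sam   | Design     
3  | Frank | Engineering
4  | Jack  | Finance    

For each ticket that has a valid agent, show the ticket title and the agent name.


INNER JOIN keeps only tickets rows whose agent_id matches an id in agents. Walk through each ticket:
  - ticket 1 (Race condition): agent_id=1 -> matches Uma
  - ticket 2 (Timeout error): agent_id=2 -> matches Sam
  - ticket 3 (Export error): agent_id=NULL, no match -> dropped
  - ticket 4 (Off by one): agent_id=3 -> matches Frank
So 1 of 4 rows is dropped.

SQL:
SELECT a.title, b.name AS agent
FROM tickets a
INNER JOIN agents b ON a.agent_id = b.id

Result:
title          | agent
---------------+------
Race condition | Uma  
Timeout error  | Sam  
Off by one     | Frank


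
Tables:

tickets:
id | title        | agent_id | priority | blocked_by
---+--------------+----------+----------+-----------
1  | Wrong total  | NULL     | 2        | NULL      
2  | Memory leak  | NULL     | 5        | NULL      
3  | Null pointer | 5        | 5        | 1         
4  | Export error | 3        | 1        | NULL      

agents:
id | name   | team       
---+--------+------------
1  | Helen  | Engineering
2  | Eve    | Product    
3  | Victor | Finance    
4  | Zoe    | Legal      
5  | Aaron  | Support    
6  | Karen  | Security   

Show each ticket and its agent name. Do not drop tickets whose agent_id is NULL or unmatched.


LEFT JOIN keeps every row from tickets (the left table); where agent_id has no match in agents, the agent columns become NULL. Walk through each ticket:
  - ticket 1 (Wrong total): agent_id=NULL, no match -> kept with NULL
  - ticket 2 (Memory leak): agent_id=NULL, no match -> kept with NULL
  - ticket 3 (Null pointer): agent_id=5 -> matches Aaron
  - ticket 4 (Export error): agent_id=3 -> matches Victor
All 4 rows appear; 2 have NULL agent.

SQL:
SELECT a.title, b.name AS agent
FROM tickets a
LEFT JOIN agents b ON a.agent_id = b.id

Result:
title        | agent 
-------------+-------
Wrong total  | NULL  
Memory leak  | NULL  
Null pointer | Aaron 
Export error | Victor


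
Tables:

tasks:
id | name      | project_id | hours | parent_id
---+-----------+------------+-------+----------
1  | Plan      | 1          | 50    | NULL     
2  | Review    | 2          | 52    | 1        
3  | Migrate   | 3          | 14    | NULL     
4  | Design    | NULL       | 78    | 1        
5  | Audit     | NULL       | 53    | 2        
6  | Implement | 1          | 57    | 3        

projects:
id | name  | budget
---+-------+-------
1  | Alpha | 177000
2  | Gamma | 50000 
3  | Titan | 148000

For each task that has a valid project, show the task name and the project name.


INNER JOIN keeps only tasks rows whose project_id matches an id in projects. Walk through each task:
  - task 1 (Plan): project_id=1 -> matches Alpha
  - task 2 (Review): project_id=2 -> matches Gamma
  - task 3 (Migrate): project_id=3 -> matches Titan
  - task 4 (Design): project_id=NULL, no match -> dropped
  - task 5 (Audit): project_id=NULL, no match -> dropped
  - task 6 (Implement): project_id=1 -> matches Alpha
So 2 of 6 rows are dropped.

SQL:
SELECT a.name, b.name AS project
FROM tasks a
INNER JOIN projects b ON a.project_id = b.id

Result:
name      | project
----------+--------
Plan      | Alpha  
Review    | Gamma  
Migrate   | Titan  
Implement | Alpha  


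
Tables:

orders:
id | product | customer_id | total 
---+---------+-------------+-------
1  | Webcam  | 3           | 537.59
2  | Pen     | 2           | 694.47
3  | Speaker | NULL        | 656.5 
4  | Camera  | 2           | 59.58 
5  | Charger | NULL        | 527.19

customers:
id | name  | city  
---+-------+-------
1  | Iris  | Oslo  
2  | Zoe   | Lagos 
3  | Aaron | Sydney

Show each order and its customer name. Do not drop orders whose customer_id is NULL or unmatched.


LEFT JOIN keeps every row from orders (the left table); where customer_id has no match in customers, the customer columns become NULL. Walk through each order:
  - order 1 (Webcam): customer_id=3 -> matches Aaron
  - order 2 (Pen): customer_id=2 -> matches Zoe
  - order 3 (Speaker): customer_id=NULL, no match -> kept with NULL
  - order 4 (Camera): customer_id=2 -> matches Zoe
  - order 5 (Charger): customer_id=NULL, no match -> kept with NULL
All 5 rows appear; 2 have NULL customer.

SQL:
SELECT a.product, b.name AS customer
FROM orders a
LEFT JOIN customers b ON a.customer_id = b.id

Result:
product | customer
--------+---------
Webcam  | Aaron   
Pen     | Zoe     
Speaker | NULL    
Camera  | Zoe     
Charger | NULL    


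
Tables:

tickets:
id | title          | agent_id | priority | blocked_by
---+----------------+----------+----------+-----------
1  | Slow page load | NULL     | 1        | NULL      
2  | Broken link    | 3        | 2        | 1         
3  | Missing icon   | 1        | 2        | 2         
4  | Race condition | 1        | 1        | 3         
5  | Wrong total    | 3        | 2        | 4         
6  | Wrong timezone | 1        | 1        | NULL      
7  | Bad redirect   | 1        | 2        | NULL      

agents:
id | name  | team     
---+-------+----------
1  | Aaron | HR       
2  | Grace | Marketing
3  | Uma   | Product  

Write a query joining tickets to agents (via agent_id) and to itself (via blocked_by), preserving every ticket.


Two LEFT JOINs from the same base table tickets: one to agents via agent_id, one to tickets itself via blocked_by. Both are LEFT so every ticket is preserved.
Match against agents:
  - ticket 1 (Slow page load): agent_id=NULL, no match -> kept with NULL
  - ticket 2 (Broken link): agent_id=3 -> matches Uma
  - ticket 3 (Missing icon): agent_id=1 -> matches Aaron
  - ticket 4 (Race condition): agent_id=1 -> matches Aaron
  - ticket 5 (Wrong total): agent_id=3 -> matches Uma
  - ticket 6 (Wrong timezone): agent_id=1 -> matches Aaron
  - ticket 7 (Bad redirect): agent_id=1 -> matches Aaron
Match against tickets (self):
  - ticket 1 (Slow page load): blocked_by=NULL -> NULL
  - ticket 2 (Broken link): blocked_by=1 -> Slow page load
  - ticket 3 (Missing icon): blocked_by=2 -> Broken link
  - ticket 4 (Race condition): blocked_by=3 -> Missing icon
  - ticket 5 (Wrong total): blocked_by=4 -> Race condition
  - ticket 6 (Wrong timezone): blocked_by=NULL -> NULL
  - ticket 7 (Bad redirect): blocked_by=NULL -> NULL

SQL:
SELECT a.title, b.name AS agent, c.title AS blocked_by
FROM tickets a
LEFT JOIN agents b ON a.agent_id = b.id
LEFT JOIN tickets c ON a.blocked_by = c.id

Result:
title          | agent | blocked_by    
---------------+-------+---------------
Slow page load | NULL  | NULL          
Broken link    | Uma   | Slow page load
Missing icon   | Aaron | Broken link   
Race condition | Aaron | Missing icon  
Wrong total    | Uma   | Race condition
Wrong timezone | Aaron | NULL          
Bad redirect   | Aaron | NULL          


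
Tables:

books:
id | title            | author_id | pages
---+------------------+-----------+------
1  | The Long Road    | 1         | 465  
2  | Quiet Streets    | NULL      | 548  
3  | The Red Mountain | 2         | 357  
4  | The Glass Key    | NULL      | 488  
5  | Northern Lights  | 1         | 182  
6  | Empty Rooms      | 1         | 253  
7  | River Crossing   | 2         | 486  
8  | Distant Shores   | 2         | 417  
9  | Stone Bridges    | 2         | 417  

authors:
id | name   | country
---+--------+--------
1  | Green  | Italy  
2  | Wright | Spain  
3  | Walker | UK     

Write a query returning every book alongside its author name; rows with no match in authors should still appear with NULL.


LEFT JOIN keeps every row from books (the left table); where author_id has no match in authors, the author columns become NULL. Walk through each book:
  - book 1 (The Long Road): author_id=1 -> matches Green
  - book 2 (Quiet Streets): author_id=NULL, no match -> kept with NULL
  - book 3 (The Red Mountain): author_id=2 -> matches Wright
  - book 4 (The Glass Key): author_id=NULL, no match -> kept with NULL
  - book 5 (Northern Lights): author_id=1 -> matches Green
  - book 6 (Empty Rooms): author_id=1 -> matches Green
  - book 7 (River Crossing): author_id=2 -> matches Wright
  - book 8 (Distant Shores): author_id=2 -> matches Wright
  - book 9 (Stone Bridges): author_id=2 -> matches Wright
All 9 rows appear; 2 have NULL author.

SQL:
SELECT a.title, b.name AS author
FROM books a
LEFT JOIN authors b ON a.author_id = b.id

Result:
title            | author
-----------------+-------
The Long Road    | Green 
Quiet Streets    | NULL  
The Red Mountain | Wright
The Glass Key    | NULL  
Northern Lights  | Green 
Empty Rooms      | Green 
River Crossing   | Wright
Distant Shores   | Wright
Stone Bridges    | Wright


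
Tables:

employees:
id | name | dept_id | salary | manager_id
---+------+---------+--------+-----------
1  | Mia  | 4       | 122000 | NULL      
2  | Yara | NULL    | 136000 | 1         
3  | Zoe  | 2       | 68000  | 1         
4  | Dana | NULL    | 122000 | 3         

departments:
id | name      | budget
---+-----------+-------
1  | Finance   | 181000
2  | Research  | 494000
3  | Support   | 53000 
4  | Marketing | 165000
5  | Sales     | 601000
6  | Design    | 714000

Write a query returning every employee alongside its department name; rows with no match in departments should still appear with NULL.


LEFT JOIN keeps every row from employees (the left table); where dept_id has no match in departments, the department columns become NULL. Walk through each employee:
  - employee 1 (Mia): dept_id=4 -> matches Marketing
  - employee 2 (Yara): dept_id=NULL, no match -> kept with NULL
  - employee 3 (Zoe): dept_id=2 -> matches Research
  - employee 4 (Dana): dept_id=NULL, no match -> kept with NULL
All 4 rows appear; 2 have NULL department.

SQL:
SELECT a.name, b.name AS department
FROM employees a
LEFT JOIN departments b ON a.dept_id = b.id

Result:
name | department
-----+-----------
Mia  | Marketing 
Yara | NULL      
Zoe  | Research  
Dana | NULL      


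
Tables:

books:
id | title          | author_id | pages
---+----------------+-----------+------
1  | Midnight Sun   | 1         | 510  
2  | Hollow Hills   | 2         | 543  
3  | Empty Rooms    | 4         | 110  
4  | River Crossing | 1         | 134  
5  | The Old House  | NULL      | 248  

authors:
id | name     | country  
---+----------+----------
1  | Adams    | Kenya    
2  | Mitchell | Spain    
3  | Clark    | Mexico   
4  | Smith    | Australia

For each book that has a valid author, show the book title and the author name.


INNER JOIN keeps only books rows whose author_id matches an id in authors. Walk through each book:
  - book 1 (Midnight Sun): author_id=1 -> matches Adams
  - book 2 (Hollow Hills): author_id=2 -> matches Mitchell
  - book 3 (Empty Rooms): author_id=4 -> matches Smith
  - book 4 (River Crossing): author_id=1 -> matches Adams
  - book 5 (The Old House): author_id=NULL, no match -> dropped
So 1 of 5 rows is dropped.

SQL:
SELECT a.title, b.name AS author
FROM books a
INNER JOIN authors b ON a.author_id = b.id

Result:
title          | author  
---------------+---------
Midnight Sun   | Adams   
Hollow Hills   | Mitchell
Empty Rooms    | Smith   
River Crossing | Adams   


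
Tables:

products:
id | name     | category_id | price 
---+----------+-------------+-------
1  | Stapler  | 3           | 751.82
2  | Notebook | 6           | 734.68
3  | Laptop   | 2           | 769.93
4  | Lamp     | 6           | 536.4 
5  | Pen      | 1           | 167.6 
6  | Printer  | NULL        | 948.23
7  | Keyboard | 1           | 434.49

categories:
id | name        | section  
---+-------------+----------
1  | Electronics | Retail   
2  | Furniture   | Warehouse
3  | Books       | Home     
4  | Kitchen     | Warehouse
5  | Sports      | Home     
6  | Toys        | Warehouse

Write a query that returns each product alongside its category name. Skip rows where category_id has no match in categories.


INNER JOIN keeps only products rows whose category_id matches an id in categories. Walk through each product:
  - product 1 (Stapler): category_id=3 -> matches Books
  - product 2 (Notebook): category_id=6 -> matches Toys
  - product 3 (Laptop): category_id=2 -> matches Furniture
  - product 4 (Lamp): category_id=6 -> matches Toys
  - product 5 (Pen): category_id=1 -> matches Electronics
  - product 6 (Printer): category_id=NULL, no match -> dropped
  - product 7 (Keyboard): category_id=1 -> matches Electronics
So 1 of 7 rows is dropped.

SQL:
SELECT a.name, b.name AS category
FROM products a
INNER JOIN categories b ON a.category_id = b.id

Result:
name     | category   
---------+------------
Stapler  | Books      
Notebook | Toys       
Laptop   | Furniture  
Lamp     | Toys       
Pen      | Electronics
Keyboard | Electronics


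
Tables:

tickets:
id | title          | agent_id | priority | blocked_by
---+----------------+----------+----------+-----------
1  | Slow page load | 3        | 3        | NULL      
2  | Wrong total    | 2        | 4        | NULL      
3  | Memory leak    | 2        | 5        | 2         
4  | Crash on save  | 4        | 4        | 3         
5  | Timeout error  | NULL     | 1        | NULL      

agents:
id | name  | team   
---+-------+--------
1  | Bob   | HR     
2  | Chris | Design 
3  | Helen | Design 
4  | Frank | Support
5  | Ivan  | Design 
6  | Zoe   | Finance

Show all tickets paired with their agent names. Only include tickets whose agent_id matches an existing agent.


INNER JOIN keeps only tickets rows whose agent_id matches an id in agents. Walk through each ticket:
  - ticket 1 (Slow page load): agent_id=3 -> matches Helen
  - ticket 2 (Wrong total): agent_id=2 -> matches Chris
  - ticket 3 (Memory leak): agent_id=2 -> matches Chris
  - ticket 4 (Crash on save): agent_id=4 -> matches Frank
  - ticket 5 (Timeout error): agent_id=NULL, no match -> dropped
So 1 of 5 rows is dropped.

SQL:
SELECT a.title, b.name AS agent
FROM tickets a
INNER JOIN agents b ON a.agent_id = b.id

Result:
title          | agent
---------------+------
Slow page load | Helen
Wrong total    | Chris
Memory leak    | Chris
Crash on save  | Frank


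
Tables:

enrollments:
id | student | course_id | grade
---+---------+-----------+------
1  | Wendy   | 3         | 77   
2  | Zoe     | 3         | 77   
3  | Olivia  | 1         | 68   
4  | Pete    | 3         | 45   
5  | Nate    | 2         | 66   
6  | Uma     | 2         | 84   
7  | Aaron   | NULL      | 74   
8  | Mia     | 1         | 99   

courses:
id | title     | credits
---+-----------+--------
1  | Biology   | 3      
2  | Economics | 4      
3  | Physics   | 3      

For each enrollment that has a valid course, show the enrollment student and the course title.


INNER JOIN keeps only enrollments rows whose course_id matches an id in courses. Walk through each enrollment:
  - enrollment 1 (Wendy): course_id=3 -> matches Physics
  - enrollment 2 (Zoe): course_id=3 -> matches Physics
  - enrollment 3 (Olivia): course_id=1 -> matches Biology
  - enrollment 4 (Pete): course_id=3 -> matches Physics
  - enrollment 5 (Nate): course_id=2 -> matches Economics
  - enrollment 6 (Uma): course_id=2 -> matches Economics
  - enrollment 7 (Aaron): course_id=NULL, no match -> dropped
  - enrollment 8 (Mia): course_id=1 -> matches Biology
So 1 of 8 rows is dropped.

SQL:
SELECT a.student, b.title AS course
FROM enrollments a
INNER JOIN courses b ON a.course_id = b.id

Result:
student | course   
--------+----------
Wendy   | Physics  
Zoe     | Physics  
Olivia  | Biology  
Pete    | Physics  
Nate    | Economics
Uma     | Economics
Mia     | Biology  


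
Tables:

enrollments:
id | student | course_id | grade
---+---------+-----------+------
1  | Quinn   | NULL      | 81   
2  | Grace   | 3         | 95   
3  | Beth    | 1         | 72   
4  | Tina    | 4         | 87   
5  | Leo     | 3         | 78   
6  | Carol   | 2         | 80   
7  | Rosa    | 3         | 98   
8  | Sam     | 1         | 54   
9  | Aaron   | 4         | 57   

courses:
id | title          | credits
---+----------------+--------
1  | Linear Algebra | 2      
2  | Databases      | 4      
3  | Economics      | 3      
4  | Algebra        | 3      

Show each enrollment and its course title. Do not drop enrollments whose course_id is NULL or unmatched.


LEFT JOIN keeps every row from enrollments (the left table); where course_id has no match in courses, the course columns become NULL. Walk through each enrollment:
  - enrollment 1 (Quinn): course_id=NULL, no match -> kept with NULL
  - enrollment 2 (Grace): course_id=3 -> matches Economics
  - enrollment 3 (Beth): course_id=1 -> matches Linear Algebra
  - enrollment 4 (Tina): course_id=4 -> matches Algebra
  - enrollment 5 (Leo): course_id=3 -> matches Economics
  - enrollment 6 (Carol): course_id=2 -> matches Databases
  - enrollment 7 (Rosa): course_id=3 -> matches Economics
  - enrollment 8 (Sam): course_id=1 -> matches Linear Algebra
  - enrollment 9 (Aaron): course_id=4 -> matches Algebra
All 9 rows appear; 1 has NULL course.

SQL:
SELECT a.student, b.title AS course
FROM enrollments a
LEFT JOIN courses b ON a.course_id = b.id

Result:
student | course        
--------+---------------
Quinn   | NULL          
Grace   | Economics     
Beth    | Linear Algebra
Tina    | Algebra       
Leo     | Economics     
Carol   | Databases     
Rosa    | Economics     
Sam     | Linear Algebra
Aaron   | Algebra       


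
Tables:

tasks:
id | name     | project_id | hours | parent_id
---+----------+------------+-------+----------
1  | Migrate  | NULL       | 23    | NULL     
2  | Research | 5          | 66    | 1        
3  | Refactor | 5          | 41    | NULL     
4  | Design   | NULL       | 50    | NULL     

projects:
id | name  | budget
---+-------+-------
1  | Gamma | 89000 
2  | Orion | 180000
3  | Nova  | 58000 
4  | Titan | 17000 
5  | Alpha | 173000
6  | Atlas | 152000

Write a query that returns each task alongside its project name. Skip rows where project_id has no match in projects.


INNER JOIN keeps only tasks rows whose project_id matches an id in projects. Walk through each task:
  - task 1 (Migrate): project_id=NULL, no match -> dropped
  - task 2 (Research): project_id=5 -> matches Alpha
  - task 3 (Refactor): project_id=5 -> matches Alpha
  - task 4 (Design): project_id=NULL, no match -> dropped
So 2 of 4 rows are dropped.

SQL:
SELECT a.name, b.name AS project
FROM tasks a
INNER JOIN projects b ON a.project_id = b.id

Result:
name     | project
---------+--------
Research | Alpha  
Refactor | Alpha  
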